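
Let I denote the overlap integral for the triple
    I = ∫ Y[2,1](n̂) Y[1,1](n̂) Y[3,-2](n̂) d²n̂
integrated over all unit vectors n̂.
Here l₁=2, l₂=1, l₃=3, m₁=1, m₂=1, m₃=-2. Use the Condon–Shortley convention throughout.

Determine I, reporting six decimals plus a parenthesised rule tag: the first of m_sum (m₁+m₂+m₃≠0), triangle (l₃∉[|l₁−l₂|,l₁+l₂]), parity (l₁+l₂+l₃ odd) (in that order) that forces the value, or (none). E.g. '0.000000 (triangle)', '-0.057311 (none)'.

0.261169 (none)

Checks pass: Σm=0; 6 even; l₃=3∈[1,3].
(2·2+1)(2·1+1)(2·3+1) = 105
Δ: 0! 4! 2! / 7! → 1/105
sum: t=0:+1/4 = 1/4
3j²(2 1 3; 0 0 0) = Δ·Π!·Σ² = 3/35  (sign -1)
sum: t=0:+1/12 = 1/12
3j²(2 1 3; 1 1 -2) = Δ·Π!·Σ² = 2/21  (sign -1)
combine: 4πI² = 105·3/35·2/21 = 6/7
take √, sign +1: I = 0.26116903
No selection rule forces the value: the integral is nonzero (none).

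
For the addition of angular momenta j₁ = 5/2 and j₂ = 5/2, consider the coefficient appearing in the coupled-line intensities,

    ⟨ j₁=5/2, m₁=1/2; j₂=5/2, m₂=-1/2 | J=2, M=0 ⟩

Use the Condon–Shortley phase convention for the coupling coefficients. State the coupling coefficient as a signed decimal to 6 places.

−√(4/21) = -0.436436

√[5·3!2!2!/8! · 3!2!2!3!2!2!] = √(12/7)
  +(−1)^0/∏(0,3,2,2,0,0)! = 1/24  (running 1/24)
  +(−1)^1/∏(1,2,1,1,1,1)! = -1/2  (running -11/24)
  +(−1)^2/∏(2,1,0,0,2,2)! = 1/8  (running -1/3)
⟨..|..⟩ = √(12/7)·(-1/3) = -0.436436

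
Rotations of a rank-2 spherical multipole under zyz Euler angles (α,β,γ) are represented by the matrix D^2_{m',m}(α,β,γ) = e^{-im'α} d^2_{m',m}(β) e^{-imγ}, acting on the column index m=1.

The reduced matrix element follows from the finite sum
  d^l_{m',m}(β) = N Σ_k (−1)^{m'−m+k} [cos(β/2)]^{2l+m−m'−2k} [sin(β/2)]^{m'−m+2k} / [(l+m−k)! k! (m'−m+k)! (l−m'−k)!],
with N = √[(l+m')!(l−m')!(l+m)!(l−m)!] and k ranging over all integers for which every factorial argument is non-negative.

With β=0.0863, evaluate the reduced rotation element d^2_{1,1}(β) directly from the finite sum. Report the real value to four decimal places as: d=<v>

d=0.9907

d^2_{1,1}(β=0.0863) via the finite sum:
With c≡cos(β/2)=0.999069 and s≡sin(β/2)=0.043137, N=[6·1·6·1]^{1/2}=6.000000
k∈{0,1} keeps every argument non-negative
  k=0: (−1)^0·6.0000/(6)·0.9991^4·0.0431^0 = +0.996282
  k=1: (−1)^1·6.0000/(2)·0.9991^2·0.0431^2 = -0.005572
d^2_{1,1}(0.0863) = +0.996282 -0.005572 = +0.990710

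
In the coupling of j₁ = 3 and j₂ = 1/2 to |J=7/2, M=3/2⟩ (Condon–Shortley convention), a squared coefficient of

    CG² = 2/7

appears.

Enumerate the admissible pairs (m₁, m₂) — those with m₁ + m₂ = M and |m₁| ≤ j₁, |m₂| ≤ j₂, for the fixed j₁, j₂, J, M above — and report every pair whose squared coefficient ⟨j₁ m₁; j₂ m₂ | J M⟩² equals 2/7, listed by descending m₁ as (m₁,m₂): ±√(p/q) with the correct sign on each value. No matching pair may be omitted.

(2,-1/2): +√(2/7)

Admissible pairs with m₁+m₂ = M = 3/2: (1,1/2), (2,-1/2)
  (m₁,m₂)=(2,-1/2): CG² = 2/7, CG = +√(2/7)   ← matches the target
  (m₁,m₂)=(1,1/2): CG² = 5/7, CG = +√(5/7)
Pairs with CG² = 2/7: (2,-1/2): +√(2/7)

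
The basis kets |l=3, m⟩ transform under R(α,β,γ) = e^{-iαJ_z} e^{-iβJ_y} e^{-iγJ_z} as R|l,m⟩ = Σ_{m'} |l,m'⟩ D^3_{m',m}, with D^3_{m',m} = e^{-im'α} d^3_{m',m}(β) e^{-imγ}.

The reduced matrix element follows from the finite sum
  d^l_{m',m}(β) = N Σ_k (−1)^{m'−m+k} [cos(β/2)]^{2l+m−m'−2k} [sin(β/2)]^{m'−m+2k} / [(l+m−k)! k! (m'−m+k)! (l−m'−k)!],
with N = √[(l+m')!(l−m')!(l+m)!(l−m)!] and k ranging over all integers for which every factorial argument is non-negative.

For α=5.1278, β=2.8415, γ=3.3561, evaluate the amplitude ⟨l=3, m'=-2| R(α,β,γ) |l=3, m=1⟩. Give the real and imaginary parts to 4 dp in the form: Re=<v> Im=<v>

First d^3_{-2,1}(β=2.8415), then the phase factors e^{-i(-2)α} and e^{-i(1)γ}:
With c≡cos(β/2)=0.149484 and s≡sin(β/2)=0.988764, N=[1·120·24·2]^{1/2}=75.894664
k: max(0,(1)−(-2))=3 … min(3+(1),3−(-2))=4
  k=3: (−1)^0·75.8947/(12)·0.1495^3·0.9888^3 = +0.020422
  k=4: (−1)^1·75.8947/(24)·0.1495^1·0.9888^5 = -0.446743
d^3_{-2,1}(2.8415) = +0.020422 -0.446743 = -0.426322
D = (-0.674269-0.738486i)·(-0.426322)·(-0.977081+0.212866i) = -0.347885-0.246427i

Re=-0.3479 Im=-0.2464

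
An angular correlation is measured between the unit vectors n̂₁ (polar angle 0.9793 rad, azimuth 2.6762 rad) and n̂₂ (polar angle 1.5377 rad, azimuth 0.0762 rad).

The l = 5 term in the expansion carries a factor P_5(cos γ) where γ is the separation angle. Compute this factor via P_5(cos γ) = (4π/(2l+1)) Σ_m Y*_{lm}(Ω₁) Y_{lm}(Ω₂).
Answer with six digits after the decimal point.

Term-by-term m-sum for l=5 (normalisation 4π/11 = 1.142397):
  m=-5: (0.125523, 0.133085) × (0.429672, -0.172115) = (0.076840, 0.035578)  (running Σ = (0.076840, 0.035578))
  m=-4: (-0.111410, -0.372289) × (0.046227, -0.014543) = (-0.010564, -0.015590)  (running Σ = (0.066275, 0.019989))
  m=-3: (-0.061823, 0.350441) × (-0.333076, 0.077496) = (-0.006566, -0.121514)  (running Σ = (0.059709, -0.101525))
  m=-2: (-0.026147, 0.035117) × (-0.055188, 0.008476) = (0.001145, -0.002160)  (running Σ = (0.060855, -0.103685))
  m=-1: (0.314283, -0.157828) × (0.314293, -0.023996) = (0.094990, -0.057145)  (running Σ = (0.155844, -0.160831))
  m=0: (-0.043964, -0.000000) × (0.057752, 0.000000) = (-0.002539, -0.000000)  (running Σ = (0.153305, -0.160831))
  m=1: (-0.314283, -0.157828) × (-0.314293, -0.023996) = (0.094990, 0.057145)  (running Σ = (0.248295, -0.103685))
  m=2: (-0.026147, -0.035117) × (-0.055188, -0.008476) = (0.001145, 0.002160)  (running Σ = (0.249440, -0.101525))
  m=3: (0.061823, 0.350441) × (0.333076, 0.077496) = (-0.006566, 0.121514)  (running Σ = (0.242874, 0.019989))
  m=4: (-0.111410, 0.372289) × (0.046227, 0.014543) = (-0.010564, 0.015590)  (running Σ = (0.232310, 0.035578))
  m=5: (-0.125523, 0.133085) × (-0.429672, -0.172115) = (0.076840, -0.035578)  (running Σ = (0.309150, -0.000000))
Total Σ_m = (0.309150, -0.000000). Multiply by 1.142397: (0.353172, -0.000000). P_5(cos γ) = 0.353172

0.353172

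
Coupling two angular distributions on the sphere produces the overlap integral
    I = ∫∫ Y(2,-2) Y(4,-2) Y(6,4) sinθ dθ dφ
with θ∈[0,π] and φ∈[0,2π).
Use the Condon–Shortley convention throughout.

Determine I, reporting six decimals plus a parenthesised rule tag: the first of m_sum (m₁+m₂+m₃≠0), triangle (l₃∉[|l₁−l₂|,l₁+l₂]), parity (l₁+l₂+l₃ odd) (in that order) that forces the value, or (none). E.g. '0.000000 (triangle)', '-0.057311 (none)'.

Checks pass: Σm=0; 12 even; l₃=6∈[2,6].
(2·2+1)(2·4+1)(2·6+1) = 585
Δ: 0! 4! 8! / 13! → 1/6435
sum: t=0:+1/2304 = 1/2304
3j²(2 4 6; 0 0 0) = Δ·Π!·Σ² = 5/143  (sign +1)
sum: t=0:+1/34560 = 1/34560
3j²(2 4 6; -2 -2 4) = Δ·Π!·Σ² = 14/429  (sign +1)
combine: 4πI² = 585·5/143·14/429 = 1050/1573
take √, sign +1: I = 0.23047581
No selection rule forces the value: the integral is nonzero (none).

0.230476 (none)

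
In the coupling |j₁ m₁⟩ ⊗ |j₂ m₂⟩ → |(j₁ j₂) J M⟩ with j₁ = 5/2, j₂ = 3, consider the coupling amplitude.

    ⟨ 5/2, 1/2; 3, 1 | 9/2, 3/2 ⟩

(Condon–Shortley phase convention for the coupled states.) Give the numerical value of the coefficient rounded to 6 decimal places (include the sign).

-0.147122

√[10·1!4!5!/11! · 3!2!4!2!6!3!] = √(138240/77)
  +(−1)^0/∏(0,1,2,4,2,1)! = 1/96  (running 1/96)
  +(−1)^1/∏(1,0,1,3,3,2)! = -1/72  (running -1/288)
⟨..|..⟩ = √(138240/77)·(-1/288) = -0.147122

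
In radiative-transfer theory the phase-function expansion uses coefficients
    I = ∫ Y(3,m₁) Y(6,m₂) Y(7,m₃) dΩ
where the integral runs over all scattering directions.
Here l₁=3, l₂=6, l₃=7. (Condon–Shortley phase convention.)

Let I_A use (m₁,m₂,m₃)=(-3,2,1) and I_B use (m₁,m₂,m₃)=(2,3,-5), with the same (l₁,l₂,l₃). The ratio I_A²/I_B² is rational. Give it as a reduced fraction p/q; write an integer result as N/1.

392/275

Same 3,6,7: normalisation and zero-m 3j drop out of the ratio.
A: Δ: 2! 4! 10! / 17! → 1/2042040; sum: t=2:+1/829440 = 1/829440; 3j²(3 6 7; -3 2 1) = Δ·Π!·Σ² = 35/2431  (sign +1)
B: Δ: 2! 4! 10! / 17! → 1/2042040; sum: t=0:+1/4354560 t=1:−1/1935360 = -1/3483648; 3j²(3 6 7; 2 3 -5) = Δ·Π!·Σ² = 125/12376  (sign -1)
I_A²/I_B² = (35/2431)/(125/12376) = 392/275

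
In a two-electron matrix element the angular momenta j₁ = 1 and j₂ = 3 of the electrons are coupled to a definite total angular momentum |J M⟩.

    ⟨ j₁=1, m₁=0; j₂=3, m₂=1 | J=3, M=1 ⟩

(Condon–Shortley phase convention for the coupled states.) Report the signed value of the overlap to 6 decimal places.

−√(1/12) ≈ -0.288675

j₁+j₂−J=1  J+j₁−j₂=1  J−j₁+j₂=5  j₁+j₂+J+1=8
(j₁±m₁, j₂±m₂, J±M) = (1,1,4,2,4,2)
P² = 48
sum k=0..1:
  [0] +1/24 = 1/24
  [1] −1/12 = -1/12
S = -1/24
C² = P²·S² = 1/12 ; C = -0.288675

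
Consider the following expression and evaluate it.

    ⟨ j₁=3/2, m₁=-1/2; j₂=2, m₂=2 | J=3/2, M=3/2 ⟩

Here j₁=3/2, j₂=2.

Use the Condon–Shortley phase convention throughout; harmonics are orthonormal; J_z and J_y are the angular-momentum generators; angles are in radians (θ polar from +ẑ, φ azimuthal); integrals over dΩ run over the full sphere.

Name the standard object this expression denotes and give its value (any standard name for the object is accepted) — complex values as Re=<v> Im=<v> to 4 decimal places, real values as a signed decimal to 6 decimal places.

This is a Clebsch–Gordan (vector-coupling) coefficient.
√[4·2!1!2!/6! · 1!2!4!0!3!0!] = √(32/5)
  +(−1)^2/∏(2,0,0,2,1,0)! = 1/4  (running 1/4)
⟨..|..⟩ = √(32/5)·(1/4) = +0.632456

Clebsch–Gordan coefficient, +√(2/5) ≈ +0.632456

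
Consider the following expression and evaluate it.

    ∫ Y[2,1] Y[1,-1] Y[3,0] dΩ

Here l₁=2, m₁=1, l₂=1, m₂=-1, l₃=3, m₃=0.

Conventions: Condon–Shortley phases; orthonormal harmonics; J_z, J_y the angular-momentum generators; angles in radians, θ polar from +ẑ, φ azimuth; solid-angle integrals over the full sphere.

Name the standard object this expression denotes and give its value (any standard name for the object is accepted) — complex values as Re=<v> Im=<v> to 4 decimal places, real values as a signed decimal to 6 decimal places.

Gaunt coefficient, +0.143048

This is a Gaunt coefficient — the integral of a triple product of spherical harmonics over the sphere.
Rules hold: Σm=0, L=6 even, 1≤3≤3.
N = 5·3·7 = 105
Δ = 0!·4!·2!/7! = 1/105
Racah Σ t=0..0: t=0:+1/4 = 1/4
⇒ 3j(2 1 3; 0 0 0)² = 3/35, sgn -1
Racah Σ t=0..0: t=0:+1/12 = 1/12
⇒ 3j(2 1 3; 1 -1 0)² = 1/35, sgn -1
4πI² = N·(3j₀)²·(3jₘ)² = 9/35
I = +1·√(0.257143/4π) = 0.14304817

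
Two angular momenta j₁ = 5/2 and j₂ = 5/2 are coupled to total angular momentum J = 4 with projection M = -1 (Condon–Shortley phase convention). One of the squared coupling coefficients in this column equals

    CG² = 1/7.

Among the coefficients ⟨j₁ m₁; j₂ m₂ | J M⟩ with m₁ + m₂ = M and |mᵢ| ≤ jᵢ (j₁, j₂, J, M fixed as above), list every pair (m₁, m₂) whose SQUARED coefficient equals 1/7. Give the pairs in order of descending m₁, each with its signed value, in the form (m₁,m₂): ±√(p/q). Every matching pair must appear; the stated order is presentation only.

Admissible pairs with m₁+m₂ = M = -1: (-5/2,3/2), (-3/2,1/2), (-1/2,-1/2), (1/2,-3/2), (3/2,-5/2)
  (m₁,m₂)=(3/2,-5/2): CG² = 1/7, CG = +√(1/7)   ← matches the target
  (m₁,m₂)=(1/2,-3/2): CG² = 5/14, CG = +√(5/14)
  (m₁,m₂)=(-1/2,-1/2): CG² = 0/1, CG = 0
  (m₁,m₂)=(-3/2,1/2): CG² = 5/14, CG = −√(5/14)
  (m₁,m₂)=(-5/2,3/2): CG² = 1/7, CG = −√(1/7)   ← matches the target
Pairs with CG² = 1/7: (3/2,-5/2): +√(1/7); (-5/2,3/2): −√(1/7)

(3/2,-5/2): +√(1/7); (-5/2,3/2): −√(1/7)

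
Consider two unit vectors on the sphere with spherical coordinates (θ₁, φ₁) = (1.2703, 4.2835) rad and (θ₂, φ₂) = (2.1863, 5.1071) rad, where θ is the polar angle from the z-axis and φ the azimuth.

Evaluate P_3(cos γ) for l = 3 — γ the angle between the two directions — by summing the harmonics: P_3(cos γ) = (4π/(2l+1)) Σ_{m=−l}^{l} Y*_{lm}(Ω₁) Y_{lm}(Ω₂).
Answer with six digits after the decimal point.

Expand P_3 via completeness: Σ_{m} conj(Y_{3,m}) at Ω₁ times Y_{3,m} at Ω₂ —
  term(m=-3) = -0.06468 - 0.05133j   from Y*(Ω₁)=0.34903 + 0.10193j, Y(Ω₂)=-0.21033 - 0.08564j
  term(m=-2) = 0.00829 + 0.10825j   from Y*(Ω₁)=-0.18054 + 0.20876j, Y(Ω₂)=0.27703 - 0.27927j
  term(m=-1) = -0.02074 + 0.02239j   from Y*(Ω₁)=0.07214 + 0.15776j, Y(Ω₂)=0.06766 + 0.16242j
  term(m=+0) = -0.08129 + 0.00000j   from Y*(Ω₁)=-0.28299 + 0.00000j, Y(Ω₂)=0.28726 + 0.00000j
  term(m=+1) = -0.02074 - 0.02239j   from Y*(Ω₁)=-0.07214 + 0.15776j, Y(Ω₂)=-0.06766 + 0.16242j
  term(m=+2) = 0.00829 - 0.10825j   from Y*(Ω₁)=-0.18054 - 0.20876j, Y(Ω₂)=0.27703 + 0.27927j
  term(m=+3) = -0.06468 + 0.05133j   from Y*(Ω₁)=-0.34903 + 0.10193j, Y(Ω₂)=0.21033 - 0.08564j
Total Σ_m = -0.23557 - 0.00000j. Multiply by 1.795196: -0.42289 - 0.00000j. P_3(cos γ) = -0.422886

-0.422886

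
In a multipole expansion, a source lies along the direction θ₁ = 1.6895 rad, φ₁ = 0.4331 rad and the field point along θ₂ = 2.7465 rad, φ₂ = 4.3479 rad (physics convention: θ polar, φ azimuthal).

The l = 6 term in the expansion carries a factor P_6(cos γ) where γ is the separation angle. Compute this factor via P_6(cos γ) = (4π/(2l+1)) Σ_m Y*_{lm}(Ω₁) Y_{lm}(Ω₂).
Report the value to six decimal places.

-0.149559

Addition theorem: P_6(cos γ) = (4π/13) Σ_m Y*_{lm}(Ω₁) Y_{lm}(Ω₂), m = −6…6:
  [-6]  conj(Y_{6,-6})(Ω₁) = -0.396442+0.239254i ; Y_{6,-6}(Ω₂) = +0.000908-0.001282i ; Δ = -0.000053+0.000725i
  [-5]  conj(Y_{6,-5})(Ω₁) = +0.107180-0.158459i ; Y_{6,-5}(Ω₂) = +0.012636+0.003249i ; Δ = +0.001869-0.001654i
  [-4]  conj(Y_{6,-4})(Ω₁) = +0.047198-0.289515i ; Y_{6,-4}(Ω₂) = +0.007380+0.065124i ; Δ = +0.019203+0.000937i
  [-3]  conj(Y_{6,-3})(Ω₁) = +0.057636+0.207048i ; Y_{6,-3}(Ω₂) = -0.193972+0.100326i ; Δ = -0.031952-0.034379i
  [-2]  conj(Y_{6,-2})(Ω₁) = +0.156844+0.184485i ; Y_{6,-2}(Ω₂) = -0.345958-0.308967i ; Δ = +0.002738-0.112284i
  [-1]  conj(Y_{6,-1})(Ω₁) = -0.201645-0.093236i ; Y_{6,-1}(Ω₂) = +0.176912-0.463684i ; Δ = -0.078906+0.077005i
  [+0]  conj(Y_{6,0})(Ω₁) = -0.228134-0.000000i ; Y_{6,0}(Ω₂) = -0.085395+0.000000i ; Δ = +0.019482+0.000000i
  [+1]  conj(Y_{6,1})(Ω₁) = +0.201645-0.093236i ; Y_{6,1}(Ω₂) = -0.176912-0.463684i ; Δ = -0.078906-0.077005i
  [+2]  conj(Y_{6,2})(Ω₁) = +0.156844-0.184485i ; Y_{6,2}(Ω₂) = -0.345958+0.308967i ; Δ = +0.002738+0.112284i
  [+3]  conj(Y_{6,3})(Ω₁) = -0.057636+0.207048i ; Y_{6,3}(Ω₂) = +0.193972+0.100326i ; Δ = -0.031952+0.034379i
  [+4]  conj(Y_{6,4})(Ω₁) = +0.047198+0.289515i ; Y_{6,4}(Ω₂) = +0.007380-0.065124i ; Δ = +0.019203-0.000937i
  [+5]  conj(Y_{6,5})(Ω₁) = -0.107180-0.158459i ; Y_{6,5}(Ω₂) = -0.012636+0.003249i ; Δ = +0.001869+0.001654i
  [+6]  conj(Y_{6,6})(Ω₁) = -0.396442-0.239254i ; Y_{6,6}(Ω₂) = +0.000908+0.001282i ; Δ = -0.000053-0.000725i
Total Σ_m = -0.154720+0.000000i. Multiply by 0.966644: -0.149559+0.000000i. P_6(cos γ) = -0.149559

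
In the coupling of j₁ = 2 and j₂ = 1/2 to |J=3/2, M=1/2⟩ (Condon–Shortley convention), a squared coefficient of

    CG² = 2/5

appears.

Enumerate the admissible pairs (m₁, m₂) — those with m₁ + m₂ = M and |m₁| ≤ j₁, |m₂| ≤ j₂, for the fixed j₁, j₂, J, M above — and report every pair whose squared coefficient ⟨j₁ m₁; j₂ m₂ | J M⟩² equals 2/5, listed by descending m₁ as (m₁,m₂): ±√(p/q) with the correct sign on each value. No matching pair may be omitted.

(0,1/2): −√(2/5)

Admissible pairs with m₁+m₂ = M = 1/2: (0,1/2), (1,-1/2)
  (m₁,m₂)=(1,-1/2): CG² = 3/5, CG = +√(3/5)
  (m₁,m₂)=(0,1/2): CG² = 2/5, CG = −√(2/5)   ← matches the target
Pairs with CG² = 2/5: (0,1/2): −√(2/5)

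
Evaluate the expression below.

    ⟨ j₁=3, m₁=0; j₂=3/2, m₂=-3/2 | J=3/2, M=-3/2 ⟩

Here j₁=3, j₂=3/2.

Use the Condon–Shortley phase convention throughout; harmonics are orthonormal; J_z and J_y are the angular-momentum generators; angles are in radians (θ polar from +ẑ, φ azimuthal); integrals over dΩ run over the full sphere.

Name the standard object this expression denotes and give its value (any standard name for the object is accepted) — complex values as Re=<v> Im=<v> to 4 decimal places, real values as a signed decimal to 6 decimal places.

This is a Clebsch–Gordan (vector-coupling) coefficient.
√[4·3!3!0!/7! · 3!3!0!3!0!3!] = √(1296/35)
  +(−1)^0/∏(0,3,3,0,0,0)! = 1/36  (running 1/36)
⟨..|..⟩ = √(1296/35)·(1/36) = +0.169031

Clebsch–Gordan coefficient, +√(1/35) ≈ +0.169031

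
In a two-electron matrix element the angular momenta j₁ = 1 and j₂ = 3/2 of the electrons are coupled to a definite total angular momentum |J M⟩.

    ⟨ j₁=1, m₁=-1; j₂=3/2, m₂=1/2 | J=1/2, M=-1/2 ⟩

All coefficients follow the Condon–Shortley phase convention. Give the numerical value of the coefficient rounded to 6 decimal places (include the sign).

√[2·2!0!1!/4! · 0!2!2!1!0!1!] = √(2/3)
  +(−1)^2/∏(2,0,0,0,0,1)! = 1/2  (running 1/2)
⟨..|..⟩ = √(2/3)·(1/2) = +0.408248

+√(1/6) ≈ +0.408248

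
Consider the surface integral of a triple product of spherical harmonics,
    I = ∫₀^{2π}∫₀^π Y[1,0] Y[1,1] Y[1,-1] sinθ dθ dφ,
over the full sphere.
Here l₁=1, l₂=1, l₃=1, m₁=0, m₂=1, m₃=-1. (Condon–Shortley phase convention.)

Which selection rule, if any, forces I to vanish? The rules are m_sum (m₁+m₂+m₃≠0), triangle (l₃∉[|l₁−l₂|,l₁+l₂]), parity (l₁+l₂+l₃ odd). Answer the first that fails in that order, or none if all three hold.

m₁+m₂+m₃ = 0 + 1 − 1 = 0  ✓
triangle: |1−1|=0 ≤ l₃=1 ≤ 1+1=2  ✓
parity: l₁+l₂+l₃ = 3 is odd  ✗

parity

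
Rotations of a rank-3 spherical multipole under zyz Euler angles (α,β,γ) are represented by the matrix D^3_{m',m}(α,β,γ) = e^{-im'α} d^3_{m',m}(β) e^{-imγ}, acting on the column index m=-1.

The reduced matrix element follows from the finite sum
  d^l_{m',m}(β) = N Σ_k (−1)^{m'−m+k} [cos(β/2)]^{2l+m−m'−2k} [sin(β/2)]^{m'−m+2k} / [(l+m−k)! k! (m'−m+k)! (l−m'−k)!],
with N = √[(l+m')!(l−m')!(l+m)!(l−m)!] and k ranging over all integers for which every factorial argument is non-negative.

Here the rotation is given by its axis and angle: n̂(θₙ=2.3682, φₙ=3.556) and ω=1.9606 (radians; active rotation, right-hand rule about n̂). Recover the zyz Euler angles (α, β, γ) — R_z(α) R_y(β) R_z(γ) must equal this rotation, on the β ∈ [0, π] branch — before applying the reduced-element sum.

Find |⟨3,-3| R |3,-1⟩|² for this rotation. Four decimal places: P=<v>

P=0.3292

Axis–angle → zyz. n̂ = (sinθₙcosφₙ, sinθₙsinφₙ, cosθₙ) = (-0.639437, -0.281276, -0.715545), ω = 1.9606.
R = I cosω + sinω [n̂]ₓ + (1−cosω) n̂n̂ᵀ gives
  R = [+0.184249, +0.910073, +0.371240; -0.413662, -0.270826, +0.869217; +0.891592, -0.313720, +0.326563]
β = atan2(√(R₁₃²+R₂₃²), R₃₃) = 1.238132; α = atan2(R₂₃, R₁₃) mod 2π = 1.167150; γ = atan2(R₃₂, −R₃₁) mod 2π = 3.479928
Split into d^3_{-3,-1}(β=1.2381) × two z-phases.
c=cos(1.238132/2)=0.814421, s=sin(1.238132/2)=0.580275; N=√[1·720·2·24]=185.903201
k∈{2} keeps every argument non-negative
  k=2: (−1)^0·185.9032/(48)·0.8144^4·0.5803^2 = +0.573731
d^3_{-3,-1}(1.2381) = +0.573731
|D^3_{-3,-1}|² = |d^3_{-3,-1}(β)|² = (+0.573731)² = 0.329167 (the z-rotation phases have unit modulus)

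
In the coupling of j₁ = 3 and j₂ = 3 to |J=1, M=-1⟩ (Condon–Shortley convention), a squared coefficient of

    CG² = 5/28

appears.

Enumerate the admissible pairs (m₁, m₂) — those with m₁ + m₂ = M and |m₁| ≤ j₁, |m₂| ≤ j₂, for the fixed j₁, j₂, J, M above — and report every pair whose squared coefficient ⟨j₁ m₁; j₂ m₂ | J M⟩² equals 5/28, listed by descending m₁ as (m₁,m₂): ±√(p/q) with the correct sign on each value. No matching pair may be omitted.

(1,-2): −√(5/28); (-2,1): +√(5/28)

Admissible pairs with m₁+m₂ = M = -1: (-3,2), (-2,1), (-1,0), (0,-1), (1,-2), (2,-3)
  (m₁,m₂)=(2,-3): CG² = 3/28, CG = +√(3/28)
  (m₁,m₂)=(1,-2): CG² = 5/28, CG = −√(5/28)   ← matches the target
  (m₁,m₂)=(0,-1): CG² = 3/14, CG = +√(3/14)
  (m₁,m₂)=(-1,0): CG² = 3/14, CG = −√(3/14)
  (m₁,m₂)=(-2,1): CG² = 5/28, CG = +√(5/28)   ← matches the target
  (m₁,m₂)=(-3,2): CG² = 3/28, CG = −√(3/28)
Pairs with CG² = 5/28: (1,-2): −√(5/28); (-2,1): +√(5/28)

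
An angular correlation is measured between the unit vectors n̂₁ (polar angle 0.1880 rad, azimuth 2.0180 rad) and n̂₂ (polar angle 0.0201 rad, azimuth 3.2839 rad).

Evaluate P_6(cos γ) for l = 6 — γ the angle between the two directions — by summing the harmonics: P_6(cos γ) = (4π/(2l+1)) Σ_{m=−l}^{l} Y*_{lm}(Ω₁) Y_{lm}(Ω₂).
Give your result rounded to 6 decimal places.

0.677783

Expand P_6 via completeness: Σ_{m} conj(Y_{6,m}) at Ω₁ times Y_{6,m} at Ω₂ —
  m=-6: Y*=(0.000018, -0.000009)  Y=(0.000000, -0.000000)  product (0.000000, -0.000000)
  m=-5: Y*=(-0.000295, -0.000231)  Y=(-0.000000, 0.000000)  product (0.000000, -0.000000)
  m=-4: Y*=(-0.000905, 0.004087)  Y=(0.000000, -0.000000)  product (0.000000, 0.000000)
  m=-3: Y*=(0.030983, -0.007228)  Y=(-0.000038, 0.000018)  product (-0.000001, 0.000001)
  m=-2: Y*=(-0.102289, -0.127431)  Y=(0.002018, -0.000590)  product (-0.000282, -0.000197)
  m=-1: Y*=(-0.221865, 0.462593)  Y=(-0.065439, 0.009376)  product (0.010181, -0.032352)
  m=+0: Y*=(0.672764, -0.000000)  Y=(1.012797, 0.000000)  product (0.681374, 0.000000)
  m=+1: Y*=(0.221865, 0.462593)  Y=(0.065439, 0.009376)  product (0.010181, 0.032352)
  m=+2: Y*=(-0.102289, 0.127431)  Y=(0.002018, 0.000590)  product (-0.000282, 0.000197)
  m=+3: Y*=(-0.030983, -0.007228)  Y=(0.000038, 0.000018)  product (-0.000001, -0.000001)
  m=+4: Y*=(-0.000905, -0.004087)  Y=(0.000000, 0.000000)  product (0.000000, -0.000000)
  m=+5: Y*=(0.000295, -0.000231)  Y=(0.000000, 0.000000)  product (0.000000, 0.000000)
  m=+6: Y*=(0.000018, 0.000009)  Y=(0.000000, 0.000000)  product (0.000000, 0.000000)
Accumulated sum (0.701171, 0.000000); after 4π/(2l+1) scaling, (0.677783, 0.000000) ⇒ P_6 = 0.677783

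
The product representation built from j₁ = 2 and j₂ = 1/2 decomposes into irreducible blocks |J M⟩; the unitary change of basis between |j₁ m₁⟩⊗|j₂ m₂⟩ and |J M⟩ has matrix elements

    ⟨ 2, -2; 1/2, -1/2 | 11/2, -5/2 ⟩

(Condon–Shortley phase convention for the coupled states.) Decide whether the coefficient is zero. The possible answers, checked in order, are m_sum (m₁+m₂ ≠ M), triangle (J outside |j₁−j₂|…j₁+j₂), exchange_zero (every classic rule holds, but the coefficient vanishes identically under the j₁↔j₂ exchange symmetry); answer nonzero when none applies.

triangle

m-sum: m₁+m₂ = -2+(-1/2) = -5/2, M = -5/2  ✓
triangle: need |j₁−j₂| ≤ J ≤ j₁+j₂, i.e. J ∈ [3/2, 5/2]; J = 11/2 is outside ✗ ⇒ coefficient is 0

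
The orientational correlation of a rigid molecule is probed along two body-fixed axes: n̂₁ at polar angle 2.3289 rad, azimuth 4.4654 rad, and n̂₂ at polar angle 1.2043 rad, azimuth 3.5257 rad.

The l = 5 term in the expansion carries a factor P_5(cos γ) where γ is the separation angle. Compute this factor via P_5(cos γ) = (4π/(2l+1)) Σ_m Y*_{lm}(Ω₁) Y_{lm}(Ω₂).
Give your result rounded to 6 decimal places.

Expand P_5 via completeness: Σ_{m} conj(Y_{5,m}) at Ω₁ times Y_{5,m} at Ω₂ —
  [-5]  conj(Y_{5,-5})(Ω₁) = -0.08847 - 0.03088j ; Y_{5,-5}(Ω₂) = 0.11279 + 0.30924j ; Δ = -0.00043 - 0.03084j
  [-4]  conj(Y_{5,-4})(Ω₁) = -0.15442 + 0.23424j ; Y_{5,-4}(Ω₂) = 0.01373 - 0.39931j ; Δ = 0.09142 + 0.06488j
  [-3]  conj(Y_{5,-3})(Ω₁) = 0.29097 + 0.31805j ; Y_{5,-3}(Ω₂) = -0.01781 + 0.04005j ; Δ = -0.01792 + 0.00599j
  [-2]  conj(Y_{5,-2})(Ω₁) = 0.22620 - 0.12181j ; Y_{5,-2}(Ω₂) = -0.23402 + 0.22611j ; Δ = -0.02539 + 0.07965j
  [-1]  conj(Y_{5,-1})(Ω₁) = 0.05261 + 0.20867j ; Y_{5,-1}(Ω₂) = 0.12516 - 0.05059j ; Δ = 0.01714 + 0.02346j
  [+0]  conj(Y_{5,0})(Ω₁) = 0.32261 + 0.00000j ; Y_{5,0}(Ω₂) = 0.29546 + 0.00000j ; Δ = 0.09532 + 0.00000j
  [+1]  conj(Y_{5,1})(Ω₁) = -0.05261 + 0.20867j ; Y_{5,1}(Ω₂) = -0.12516 - 0.05059j ; Δ = 0.01714 - 0.02346j
  [+2]  conj(Y_{5,2})(Ω₁) = 0.22620 + 0.12181j ; Y_{5,2}(Ω₂) = -0.23402 - 0.22611j ; Δ = -0.02539 - 0.07965j
  [+3]  conj(Y_{5,3})(Ω₁) = -0.29097 + 0.31805j ; Y_{5,3}(Ω₂) = 0.01781 + 0.04005j ; Δ = -0.01792 - 0.00599j
  [+4]  conj(Y_{5,4})(Ω₁) = -0.15442 - 0.23424j ; Y_{5,4}(Ω₂) = 0.01373 + 0.39931j ; Δ = 0.09142 - 0.06488j
  [+5]  conj(Y_{5,5})(Ω₁) = 0.08847 - 0.03088j ; Y_{5,5}(Ω₂) = -0.11279 + 0.30924j ; Δ = -0.00043 + 0.03084j
Accumulated sum 0.22495 - 0.00000j; after 4π/(2l+1) scaling, 0.25698 - 0.00000j ⇒ P_5 = 0.256980

0.256980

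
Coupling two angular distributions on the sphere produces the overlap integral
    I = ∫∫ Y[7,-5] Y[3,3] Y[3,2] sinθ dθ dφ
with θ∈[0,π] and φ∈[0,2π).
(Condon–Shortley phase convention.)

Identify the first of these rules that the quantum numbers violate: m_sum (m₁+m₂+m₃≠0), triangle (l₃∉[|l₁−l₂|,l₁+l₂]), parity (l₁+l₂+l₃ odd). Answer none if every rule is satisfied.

triangle

m₁+m₂+m₃ = -5 + 3 + 2 = 0  ✓
triangle: need |l₁−l₂| ≤ l₃ ≤ l₁+l₂ = [4,10]; l₃=3 is outside  ✗
parity: l₁+l₂+l₃ = 13 is odd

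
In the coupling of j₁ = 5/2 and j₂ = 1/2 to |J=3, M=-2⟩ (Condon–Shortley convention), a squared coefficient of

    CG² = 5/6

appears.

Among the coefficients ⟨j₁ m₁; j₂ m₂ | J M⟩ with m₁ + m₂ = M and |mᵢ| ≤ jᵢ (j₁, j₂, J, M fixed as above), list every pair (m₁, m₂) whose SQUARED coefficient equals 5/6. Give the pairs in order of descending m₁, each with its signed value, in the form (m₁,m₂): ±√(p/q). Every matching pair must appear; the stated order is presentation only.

Admissible pairs with m₁+m₂ = M = -2: (-5/2,1/2), (-3/2,-1/2)
  (m₁,m₂)=(-3/2,-1/2): CG² = 5/6, CG = +√(5/6)   ← matches the target
  (m₁,m₂)=(-5/2,1/2): CG² = 1/6, CG = +√(1/6)
Pairs with CG² = 5/6: (-3/2,-1/2): +√(5/6)

(-3/2,-1/2): +√(5/6)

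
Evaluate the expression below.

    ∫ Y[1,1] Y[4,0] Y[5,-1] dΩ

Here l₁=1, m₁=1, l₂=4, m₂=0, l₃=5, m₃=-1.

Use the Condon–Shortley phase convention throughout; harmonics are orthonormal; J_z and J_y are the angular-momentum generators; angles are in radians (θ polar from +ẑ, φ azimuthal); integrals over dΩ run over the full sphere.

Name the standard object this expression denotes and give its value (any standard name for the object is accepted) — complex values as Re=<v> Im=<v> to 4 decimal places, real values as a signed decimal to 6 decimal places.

This is a Gaunt coefficient — the integral of a triple product of spherical harmonics over the sphere.
Rules hold: Σm=0, L=10 even, 3≤5≤5.
N = 3·9·11 = 297
Δ = 0!·2!·8!/11! = 1/495
Racah Σ t=0..0: t=0:+1/576 = 1/576
⇒ 3j(1 4 5; 0 0 0)² = 5/99, sgn -1
Racah Σ t=0..0: t=0:+1/1152 = 1/1152
⇒ 3j(1 4 5; 1 0 -1)² = 1/33, sgn +1
4πI² = N·(3j₀)²·(3jₘ)² = 5/11
I = -1·√(0.454545/4π) = -0.19018827

Gaunt coefficient, -0.190188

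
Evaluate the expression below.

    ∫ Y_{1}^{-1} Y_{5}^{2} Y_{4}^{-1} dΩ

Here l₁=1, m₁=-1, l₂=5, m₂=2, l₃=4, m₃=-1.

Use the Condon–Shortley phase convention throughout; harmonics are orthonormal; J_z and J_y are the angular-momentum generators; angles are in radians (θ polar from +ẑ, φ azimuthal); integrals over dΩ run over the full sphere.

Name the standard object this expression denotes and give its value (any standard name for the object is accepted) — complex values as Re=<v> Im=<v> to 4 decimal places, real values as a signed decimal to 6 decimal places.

Gaunt coefficient, +0.225034

This is a Gaunt coefficient — the integral of a triple product of spherical harmonics over the sphere.
m-sum 0 ✓  L=10 even ✓  4≤4≤6 ✓
Π(2lᵢ+1) = 3×11×9 = 297
triangle coeff Δ(1,5,4) = 1/495
Σ_t [1,1]: t=1:−1/576 = -1/576
(3j)²=5/99 [(1 5 4; 0 0 0)], sign=-1
Σ_t [2,2]: t=2:+1/1440 = 1/1440
(3j)²=7/165 [(1 5 4; -1 2 -1)], sign=-1
⇒ 4πI² = 7/11
I = (+1)√(7/11/(4π)) = 0.22503380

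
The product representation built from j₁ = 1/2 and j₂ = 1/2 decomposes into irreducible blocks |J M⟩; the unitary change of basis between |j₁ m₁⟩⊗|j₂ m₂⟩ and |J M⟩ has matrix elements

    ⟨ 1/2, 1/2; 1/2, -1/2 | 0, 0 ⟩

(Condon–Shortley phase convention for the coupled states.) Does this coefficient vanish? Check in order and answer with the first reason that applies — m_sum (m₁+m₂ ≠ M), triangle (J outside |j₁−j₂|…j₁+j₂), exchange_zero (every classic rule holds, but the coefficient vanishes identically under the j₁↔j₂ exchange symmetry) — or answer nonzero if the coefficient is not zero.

m-sum: m₁+m₂ = 1/2+(-1/2) = 0, M = 0  ✓
triangle: |j₁−j₂| = 0 ≤ J = 0 ≤ j₁+j₂ = 1  ✓
exchange: j₁≠j₂ or m₁≠m₂ — the exchange symmetry imposes no constraint here
value check: CG = +√(1/2) = +0.707107 ≠ 0

nonzero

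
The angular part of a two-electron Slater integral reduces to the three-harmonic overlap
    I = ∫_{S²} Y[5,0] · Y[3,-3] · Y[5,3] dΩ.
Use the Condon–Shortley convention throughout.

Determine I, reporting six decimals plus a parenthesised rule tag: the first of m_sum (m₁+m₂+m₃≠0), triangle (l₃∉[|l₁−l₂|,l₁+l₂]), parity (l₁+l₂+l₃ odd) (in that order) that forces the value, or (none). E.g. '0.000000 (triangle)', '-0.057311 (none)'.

0.000000 (parity)

L=13 odd ⇒ parity kills the (l;000) factor ⇒ I = 0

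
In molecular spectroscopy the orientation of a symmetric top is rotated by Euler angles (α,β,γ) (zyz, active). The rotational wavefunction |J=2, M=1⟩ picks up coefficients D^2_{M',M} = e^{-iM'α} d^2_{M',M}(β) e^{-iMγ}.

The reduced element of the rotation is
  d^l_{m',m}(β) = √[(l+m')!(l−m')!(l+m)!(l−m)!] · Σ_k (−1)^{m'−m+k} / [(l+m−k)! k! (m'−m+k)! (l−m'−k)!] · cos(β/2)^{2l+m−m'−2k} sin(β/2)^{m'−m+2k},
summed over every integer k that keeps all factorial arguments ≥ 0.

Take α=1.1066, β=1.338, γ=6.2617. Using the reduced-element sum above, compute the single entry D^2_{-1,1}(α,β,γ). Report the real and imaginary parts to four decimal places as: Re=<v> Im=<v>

First d^2_{-1,1}(β=1.3380), then the phase factors e^{-i(-1)α} and e^{-i(1)γ}:
c=cos(1.338000/2)=0.784442, s=sin(1.338000/2)=0.620202; N=√[1·6·6·1]=6.000000
The bounds max(0,m−m')=2 and min(l+m,l−m')=3 give 2 terms
  k=2: (−1)^0·6.0000/(2)·0.7844^2·0.6202^2 = +0.710083
  k=3: (−1)^1·6.0000/(6)·0.7844^0·0.6202^4 = -0.147956
d^2_{-1,1}(1.3380) = +0.710083 -0.147956 = +0.562127
Attach z-rotation phases: D = e^{-i(-1)(1.1066)}·(+0.562127)·e^{-i(1)(6.2617)} = +0.240810+0.507935i

Re=0.2408 Im=0.5079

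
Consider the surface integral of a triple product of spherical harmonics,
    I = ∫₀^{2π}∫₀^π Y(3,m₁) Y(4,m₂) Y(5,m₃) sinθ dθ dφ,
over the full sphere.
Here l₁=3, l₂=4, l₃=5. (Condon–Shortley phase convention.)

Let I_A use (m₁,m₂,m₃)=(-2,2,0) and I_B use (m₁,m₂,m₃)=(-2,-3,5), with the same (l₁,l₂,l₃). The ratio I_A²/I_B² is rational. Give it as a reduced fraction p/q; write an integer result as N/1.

32/49

Shared (l₁,l₂,l₃)=(3,4,5): N and (l;000)² cancel in I_A²/I_B².
A: Δ = 2!·4!·6!/13! = 1/180180; Racah Σ t=1..2: t=1:−1/2880 t=2:+1/576 = 1/720; ⇒ 3j(3 4 5; -2 2 0)² = 80/3003, sgn -1
B: Δ = 2!·4!·6!/13! = 1/180180; Racah Σ t=1..1: t=1:−1/17280 = -1/17280; ⇒ 3j(3 4 5; -2 -3 5)² = 35/858, sgn -1
I_A²/I_B² = (80/3003)/(35/858) = 32/49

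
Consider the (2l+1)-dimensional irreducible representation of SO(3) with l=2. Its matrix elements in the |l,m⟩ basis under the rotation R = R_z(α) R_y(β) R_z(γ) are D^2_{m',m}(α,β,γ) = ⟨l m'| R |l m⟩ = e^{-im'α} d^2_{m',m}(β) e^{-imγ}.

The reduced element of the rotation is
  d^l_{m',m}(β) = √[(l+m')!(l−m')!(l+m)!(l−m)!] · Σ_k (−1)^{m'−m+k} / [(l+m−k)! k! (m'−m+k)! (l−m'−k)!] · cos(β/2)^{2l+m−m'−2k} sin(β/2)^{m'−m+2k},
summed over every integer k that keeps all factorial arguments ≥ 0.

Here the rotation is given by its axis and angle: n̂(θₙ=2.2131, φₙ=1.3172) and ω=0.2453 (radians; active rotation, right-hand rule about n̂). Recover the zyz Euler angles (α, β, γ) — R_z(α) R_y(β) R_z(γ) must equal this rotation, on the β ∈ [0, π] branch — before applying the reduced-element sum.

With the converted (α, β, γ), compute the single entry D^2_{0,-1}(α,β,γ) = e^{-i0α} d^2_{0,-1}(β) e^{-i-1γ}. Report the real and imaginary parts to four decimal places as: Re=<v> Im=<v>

Axis–angle → zyz. n̂ = (sinθₙcosφₙ, sinθₙsinφₙ, cosθₙ) = (+0.200890, +0.775108, -0.599042), ω = 0.2453.
R = I cosω + sinω [n̂]ₓ + (1−cosω) n̂n̂ᵀ gives
  R = [+0.971273, +0.150137, +0.184630; -0.140814, +0.988050, -0.062685; -0.191835, +0.034886, +0.980807]
β = atan2(√(R₁₃²+R₂₃²), R₃₃) = 0.196239; α = atan2(R₂₃, R₁₃) mod 2π = 5.955880; γ = atan2(R₃₂, −R₃₁) mod 2π = 0.179887
D^2_{0,-1}(5.9559,0.1962,0.1799) = e^{-i·0·5.9559}·d^2_{0,-1}(0.1962)·e^{-i·-1·0.1799}. Compute d first:
Half-angle: c=0.995190, s=0.097962. N=√(2·2·1·6)=4.898979
k: max(0,(-1)−(0))=0 … min(2+(-1),2−(0))=1
  k=0: (−1)^1·4.8990/(2)·0.9952^3·0.0980^1 = -0.236511
  k=1: (−1)^2·4.8990/(2)·0.9952^1·0.0980^3 = +0.002292
d^2_{0,-1}(0.1962) = -0.236511 +0.002292 = -0.234219
Phases: e^{-i·(0)·5.9559}=+1.000000+0.000000i, e^{-i·(-1)·0.1799}=+0.983864+0.178918i ⇒ D=-0.230440-0.041906i

Re=-0.2304 Im=-0.0419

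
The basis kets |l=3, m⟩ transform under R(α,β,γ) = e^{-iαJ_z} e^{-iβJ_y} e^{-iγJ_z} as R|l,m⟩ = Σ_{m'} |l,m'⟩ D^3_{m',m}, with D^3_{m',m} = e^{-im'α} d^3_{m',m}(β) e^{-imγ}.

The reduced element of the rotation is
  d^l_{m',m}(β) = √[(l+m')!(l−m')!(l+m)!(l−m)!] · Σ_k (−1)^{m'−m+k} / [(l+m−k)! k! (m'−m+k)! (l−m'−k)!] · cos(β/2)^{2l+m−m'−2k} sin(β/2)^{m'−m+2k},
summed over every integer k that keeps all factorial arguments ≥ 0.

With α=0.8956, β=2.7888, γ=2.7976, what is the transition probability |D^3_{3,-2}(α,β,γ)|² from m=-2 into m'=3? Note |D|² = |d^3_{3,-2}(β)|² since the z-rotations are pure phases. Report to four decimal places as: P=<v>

D^3_{3,-2}(0.8956,2.7888,2.7976) = e^{-i·3·0.8956}·d^3_{3,-2}(2.7888)·e^{-i·-2·2.7976}. Compute d first:
With c≡cos(β/2)=0.175483 and s≡sin(β/2)=0.984482, N=[720·1·1·120]^{1/2}=293.938769
The bounds max(0,m−m')=0 and min(l+m,l−m')=0 give 1 term
  k=0: (−1)^5·293.9388/(120)·0.1755^1·0.9845^5 = -0.397512
d^3_{3,-2}(2.7888) = -0.397512
|D^3_{3,-2}|² = |d^3_{3,-2}(β)|² = (-0.397512)² = 0.158016 (the z-rotation phases have unit modulus)

P=0.1580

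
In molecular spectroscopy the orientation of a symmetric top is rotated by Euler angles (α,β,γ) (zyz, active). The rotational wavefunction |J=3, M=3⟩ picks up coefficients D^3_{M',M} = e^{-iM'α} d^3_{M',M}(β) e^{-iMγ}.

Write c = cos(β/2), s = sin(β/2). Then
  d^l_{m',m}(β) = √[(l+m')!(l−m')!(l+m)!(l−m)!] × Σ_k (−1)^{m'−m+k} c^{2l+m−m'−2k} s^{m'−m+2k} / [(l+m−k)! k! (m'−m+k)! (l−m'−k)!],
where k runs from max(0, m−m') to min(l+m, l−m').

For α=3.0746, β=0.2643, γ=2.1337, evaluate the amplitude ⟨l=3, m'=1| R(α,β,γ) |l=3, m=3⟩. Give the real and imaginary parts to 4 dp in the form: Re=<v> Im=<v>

First d^3_{1,3}(β=0.2643), then the phase factors e^{-i(1)α} and e^{-i(3)γ}:
With c≡cos(β/2)=0.991281 and s≡sin(β/2)=0.131766, N=[24·2·720·1]^{1/2}=185.903201
The bounds max(0,m−m')=2 and min(l+m,l−m')=2 give 1 term
  k=2: (−1)^0·185.9032/(48)·0.9913^4·0.1318^2 = +0.064929
d^3_{1,3}(0.2643) = +0.064929
D = (-0.997757-0.066943i)·(+0.064929)·(+0.993056-0.117642i) = -0.064845+0.003305i

Re=-0.0648 Im=0.0033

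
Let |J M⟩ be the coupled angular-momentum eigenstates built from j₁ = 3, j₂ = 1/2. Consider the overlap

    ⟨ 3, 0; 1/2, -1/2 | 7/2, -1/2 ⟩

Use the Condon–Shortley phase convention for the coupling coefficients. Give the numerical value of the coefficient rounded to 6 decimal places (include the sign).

√[8·0!6!1!/8! · 3!3!0!1!3!4!] = √(5184/7)
  +(−1)^0/∏(0,0,3,0,3,1)! = 1/36  (running 1/36)
⟨..|..⟩ = √(5184/7)·(1/36) = +0.755929

+√(4/7) = +0.755929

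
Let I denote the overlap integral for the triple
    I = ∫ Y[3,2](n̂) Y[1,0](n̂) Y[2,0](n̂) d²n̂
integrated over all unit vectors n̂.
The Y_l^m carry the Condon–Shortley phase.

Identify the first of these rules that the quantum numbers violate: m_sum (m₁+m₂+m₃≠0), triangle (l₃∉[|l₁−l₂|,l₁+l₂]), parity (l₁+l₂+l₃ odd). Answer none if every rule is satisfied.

Σmᵢ = 2  ✗
l₃∈[|l₁−l₂|,l₁+l₂]=[2,4], have l₃=2
Σlᵢ = 6 ⇒ even

m_sum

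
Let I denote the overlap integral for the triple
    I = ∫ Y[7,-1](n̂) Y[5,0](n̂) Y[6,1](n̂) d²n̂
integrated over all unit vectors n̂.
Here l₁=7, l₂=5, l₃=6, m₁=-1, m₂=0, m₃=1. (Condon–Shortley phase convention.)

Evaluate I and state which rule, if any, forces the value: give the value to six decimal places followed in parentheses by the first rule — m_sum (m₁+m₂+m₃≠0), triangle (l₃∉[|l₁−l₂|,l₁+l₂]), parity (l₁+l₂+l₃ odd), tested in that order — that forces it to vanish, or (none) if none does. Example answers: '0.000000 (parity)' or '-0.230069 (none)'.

m-sum 0 ✓  L=18 even ✓  2≤6≤12 ✓
Π(2lᵢ+1) = 15×11×13 = 2145
triangle coeff Δ(7,5,6) = 1/174594420
Σ_t [1,5]: t=1:−1/4147200 t=2:+1/207360 t=3:−1/82944 t=4:+1/207360 t=5:−1/4147200 = -1/345600
(3j)²=420/46189 [(7 5 6; 0 0 0)], sign=-1
Σ_t [1,5]: t=1:−1/14515200 t=2:+1/414720 t=3:−1/103680 t=4:+1/165888 t=5:−1/2073600 = -17/9676800
(3j)²=85/19019 [(7 5 6; -1 0 1)], sign=+1
⇒ 4πI² = 4500/51623
I = (-1)√(4500/51623/(4π)) = -0.08328748
No selection rule forces the value: the integral is nonzero (none).

-0.083287 (none)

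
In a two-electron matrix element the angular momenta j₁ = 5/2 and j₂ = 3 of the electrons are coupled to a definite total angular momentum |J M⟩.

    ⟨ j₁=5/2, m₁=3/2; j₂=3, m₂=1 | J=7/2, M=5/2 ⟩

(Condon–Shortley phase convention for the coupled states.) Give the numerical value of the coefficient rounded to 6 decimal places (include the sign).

-0.398410

√[8·2!3!4!/10! · 4!1!4!2!6!1!] = √(18432/35)
  +(−1)^0/∏(0,2,1,4,2,0)! = 1/96  (running 1/96)
  +(−1)^1/∏(1,1,0,3,3,1)! = -1/36  (running -5/288)
⟨..|..⟩ = √(18432/35)·(-5/288) = -0.398410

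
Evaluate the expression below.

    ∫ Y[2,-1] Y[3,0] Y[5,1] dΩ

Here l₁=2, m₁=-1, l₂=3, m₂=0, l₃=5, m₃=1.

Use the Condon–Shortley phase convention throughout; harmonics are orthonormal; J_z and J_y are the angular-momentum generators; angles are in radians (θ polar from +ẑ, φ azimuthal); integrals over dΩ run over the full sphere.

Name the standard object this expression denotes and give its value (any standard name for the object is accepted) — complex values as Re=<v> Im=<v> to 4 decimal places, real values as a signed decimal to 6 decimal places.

Gaunt coefficient, -0.214318

This is a Gaunt coefficient — the integral of a triple product of spherical harmonics over the sphere.
m-sum 0 ✓  L=10 even ✓  1≤5≤5 ✓
Π(2lᵢ+1) = 5×7×11 = 385
triangle coeff Δ(2,3,5) = 1/2310
Σ_t [0,0]: t=0:+1/144 = 1/144
(3j)²=10/231 [(2 3 5; 0 0 0)], sign=-1
Σ_t [0,0]: t=0:+1/216 = 1/216
(3j)²=8/231 [(2 3 5; -1 0 1)], sign=+1
⇒ 4πI² = 400/693
I = (-1)√(400/693/(4π)) = -0.21431790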